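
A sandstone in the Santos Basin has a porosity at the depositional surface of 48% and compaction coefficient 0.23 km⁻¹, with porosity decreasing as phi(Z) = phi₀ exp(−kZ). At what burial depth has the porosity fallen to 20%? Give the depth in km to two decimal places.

Invert Athy's law: Z = ln(phi₀/phi) / k
Z = ln(0.48/0.2) / 0.23 = ln(2.4) / 0.23 = 0.8755 / 0.23 = 3.806 km

3.81 km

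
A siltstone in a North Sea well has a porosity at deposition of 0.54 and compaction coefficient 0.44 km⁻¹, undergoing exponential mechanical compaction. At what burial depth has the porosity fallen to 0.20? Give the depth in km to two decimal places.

Invert Athy's law: Z = ln(phi₀/phi) / β
Z = ln(0.54/0.2) / 0.44 = ln(2.7) / 0.44 = 0.9933 / 0.44 = 2.257 km

2.26 km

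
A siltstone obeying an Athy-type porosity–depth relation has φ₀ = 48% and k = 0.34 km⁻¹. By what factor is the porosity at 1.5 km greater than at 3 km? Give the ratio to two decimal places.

1.67

φ(Z₁)/φ(Z₂) = e^(−k·Z₁)/e^(−k·Z₂) = e^{k(Z₂−Z₁)}
= exp(0.34 × 1.5) = exp(0.51) = 1.6653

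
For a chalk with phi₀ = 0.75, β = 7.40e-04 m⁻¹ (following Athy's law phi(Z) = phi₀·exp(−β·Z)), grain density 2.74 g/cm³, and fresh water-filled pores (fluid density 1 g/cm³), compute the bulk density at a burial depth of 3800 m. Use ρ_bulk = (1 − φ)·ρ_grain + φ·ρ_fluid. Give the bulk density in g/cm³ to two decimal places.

2.66 g/cm³

Working in km (1 km = 1000 m; β in km⁻¹ = β in m⁻¹ × 1000):
Porosity at depth: phi = 0.75·exp(−0.74×3.8) = 0.75×0.0601 = 0.0451
Bulk density: ρ_b = (1−phi)ρ_g + phi·ρ_f = 0.9549×2.74 + 0.0451×1
       = 2.617 + 0.045 = 2.662 g/cm³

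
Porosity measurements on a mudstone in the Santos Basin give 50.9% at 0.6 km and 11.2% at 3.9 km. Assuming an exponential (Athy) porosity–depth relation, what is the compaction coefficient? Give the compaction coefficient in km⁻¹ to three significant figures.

0.459 km⁻¹

Athy: n(z) = n₀ e^(−βz) ⇒ n₁/n₂ = e^{β(z₂−z₁)} ⇒ β = ln(n₁/n₂)/(z₂−z₁)
β = ln(0.509/0.112) / (3.9 − 0.6) = ln(4.545) / 3.3 = 1.5139 / 3.3 = 0.4588 km⁻¹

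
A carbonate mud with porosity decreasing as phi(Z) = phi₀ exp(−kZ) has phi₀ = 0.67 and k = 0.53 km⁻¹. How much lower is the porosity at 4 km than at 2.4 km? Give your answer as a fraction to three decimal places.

phi(2.4) = 0.67·e^(−0.53×2.4) = 0.1878
phi(4) = 0.67·e^(−0.53×4) = 0.0804
Δphi = 0.1878 − 0.0804 = 0.1074

0.107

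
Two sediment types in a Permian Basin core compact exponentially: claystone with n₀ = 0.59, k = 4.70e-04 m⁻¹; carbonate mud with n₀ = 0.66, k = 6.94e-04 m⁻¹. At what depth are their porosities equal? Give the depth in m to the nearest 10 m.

Working in km (1 km = 1000 m; k in km⁻¹ = k in m⁻¹ × 1000):
Set n₀ₐ e^(−kₐz) = n₀ᵦ e^(−kᵦz) ⇒ ln(n₀ₐ/n₀ᵦ) = (kₐ − kᵦ)·z
z = ln(0.59/0.66) / (0.47 − 0.694) = -0.1121 / -0.224 = 0.501 km

500 m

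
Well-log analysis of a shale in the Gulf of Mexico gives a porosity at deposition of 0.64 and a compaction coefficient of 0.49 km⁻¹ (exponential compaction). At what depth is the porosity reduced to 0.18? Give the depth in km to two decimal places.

Invert Athy's law: z = ln(n₀/n) / c
z = ln(0.64/0.18) / 0.49 = ln(3.556) / 0.49 = 1.2685 / 0.49 = 2.589 km

2.59 km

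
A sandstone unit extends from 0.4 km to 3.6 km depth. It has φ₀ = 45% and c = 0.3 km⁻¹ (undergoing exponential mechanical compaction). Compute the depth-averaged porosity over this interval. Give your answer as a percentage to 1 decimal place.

25.7%

⟨φ⟩ = (1/(Z₂−Z₁)) ∫ φ₀ e^(−cZ) dZ = φ₀·(e^(−c·Z₁) − e^(−c·Z₂)) / (c·(Z₂−Z₁))
e^(−0.3×0.4) = 0.8869; e^(−0.3×3.6) = 0.3396
⟨φ⟩ = 0.45 × (0.8869 − 0.3396) / (0.3 × 3.2) = 0.45 × 0.5701 = 0.2566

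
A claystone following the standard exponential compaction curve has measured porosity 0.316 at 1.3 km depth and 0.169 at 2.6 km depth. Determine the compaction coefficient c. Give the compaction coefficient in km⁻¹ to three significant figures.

Athy: phi(z) = phi₀ e^(−cz) ⇒ phi₁/phi₂ = e^{c(z₂−z₁)} ⇒ c = ln(phi₁/phi₂)/(z₂−z₁)
c = ln(0.316/0.169) / (2.6 − 1.3) = ln(1.87) / 1.3 = 0.6258 / 1.3 = 0.4814 km⁻¹

0.481 km⁻¹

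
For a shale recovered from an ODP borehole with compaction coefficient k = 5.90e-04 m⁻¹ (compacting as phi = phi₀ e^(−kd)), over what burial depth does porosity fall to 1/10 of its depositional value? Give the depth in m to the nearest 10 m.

Working in km (1 km = 1000 m; k in km⁻¹ = k in m⁻¹ × 1000):
phi/phi₀ = 1/10 ⇒ exp(−k·d) = 1/10 ⇒ d = ln(10) / k
d = 2.3026 / 0.59 = 3.903 km

3900 m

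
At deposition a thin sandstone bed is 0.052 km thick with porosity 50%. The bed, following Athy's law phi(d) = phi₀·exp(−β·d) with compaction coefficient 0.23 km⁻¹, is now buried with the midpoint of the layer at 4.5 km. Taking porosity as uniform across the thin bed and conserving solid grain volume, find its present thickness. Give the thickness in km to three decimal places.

0.032 km

Porosity at 4.5 km: phi = 0.5·exp(−0.23×4.5) = 0.1776
Solid-volume conservation: h(1−phi) = h₀(1−phi₀) ⇒ h = h₀·(1−phi₀)/(1−phi)
h = 0.052 × (1 − 0.5)/(1 − 0.1776) = 0.052 × 0.6080 = 0.0316 km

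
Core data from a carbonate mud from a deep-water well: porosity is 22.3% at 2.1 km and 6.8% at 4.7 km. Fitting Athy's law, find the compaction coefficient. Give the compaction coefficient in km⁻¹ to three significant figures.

Athy: phi(Z) = phi₀ e^(−kZ) ⇒ phi₁/phi₂ = e^{k(Z₂−Z₁)} ⇒ k = ln(phi₁/phi₂)/(Z₂−Z₁)
k = ln(0.223/0.068) / (4.7 − 2.1) = ln(3.279) / 2.6 = 1.1877 / 2.6 = 0.4568 km⁻¹

0.457 km⁻¹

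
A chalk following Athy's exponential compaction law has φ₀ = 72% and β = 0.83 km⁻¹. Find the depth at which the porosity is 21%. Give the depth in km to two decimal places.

1.48 km

Invert Athy's law: z = ln(φ₀/φ) / β
z = ln(0.72/0.21) / 0.83 = ln(3.429) / 0.83 = 1.2321 / 0.83 = 1.485 km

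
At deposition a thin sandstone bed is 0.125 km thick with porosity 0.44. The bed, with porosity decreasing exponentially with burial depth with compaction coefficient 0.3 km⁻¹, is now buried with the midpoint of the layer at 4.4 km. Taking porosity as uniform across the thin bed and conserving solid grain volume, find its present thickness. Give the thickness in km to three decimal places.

Porosity at 4.4 km: φ = 0.44·exp(−0.3×4.4) = 0.1175
Solid-volume conservation: h(1−φ) = h₀(1−φ₀) ⇒ h = h₀·(1−φ₀)/(1−φ)
h = 0.125 × (1 − 0.44)/(1 − 0.1175) = 0.125 × 0.6346 = 0.0793 km

0.079 km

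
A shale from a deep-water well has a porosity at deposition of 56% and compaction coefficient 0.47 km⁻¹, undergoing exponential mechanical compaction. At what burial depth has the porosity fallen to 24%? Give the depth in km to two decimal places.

Invert Athy's law: Z = ln(φ₀/φ) / β
Z = ln(0.56/0.24) / 0.47 = ln(2.333) / 0.47 = 0.8473 / 0.47 = 1.803 km

1.80 km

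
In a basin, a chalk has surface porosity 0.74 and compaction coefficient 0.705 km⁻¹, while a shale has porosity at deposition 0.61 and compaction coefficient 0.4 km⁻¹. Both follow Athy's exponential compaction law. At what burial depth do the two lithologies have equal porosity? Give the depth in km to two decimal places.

0.63 km

Set phi₀ₐ e^(−cₐz) = phi₀ᵦ e^(−cᵦz) ⇒ ln(phi₀ₐ/phi₀ᵦ) = (cₐ − cᵦ)·z
z = ln(0.74/0.61) / (0.705 − 0.4) = 0.1932 / 0.305 = 0.633 km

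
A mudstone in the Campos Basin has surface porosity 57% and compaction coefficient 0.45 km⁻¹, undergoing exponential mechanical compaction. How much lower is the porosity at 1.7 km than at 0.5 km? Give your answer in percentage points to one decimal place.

19.0 percentage points

n(0.5) = 0.57·e^(−0.45×0.5) = 0.4552
n(1.7) = 0.57·e^(−0.45×1.7) = 0.2652
Δn = 0.4552 − 0.2652 = 0.1899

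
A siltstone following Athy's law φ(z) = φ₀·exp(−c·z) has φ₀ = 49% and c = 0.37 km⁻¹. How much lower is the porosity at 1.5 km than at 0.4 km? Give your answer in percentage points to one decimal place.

14.1 percentage points

φ(0.4) = 0.49·e^(−0.37×0.4) = 0.4226
φ(1.5) = 0.49·e^(−0.37×1.5) = 0.2813
Δφ = 0.4226 − 0.2813 = 0.1413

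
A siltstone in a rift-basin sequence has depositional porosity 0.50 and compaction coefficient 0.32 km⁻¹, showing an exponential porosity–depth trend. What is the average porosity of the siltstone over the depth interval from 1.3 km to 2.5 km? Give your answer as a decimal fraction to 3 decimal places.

0.274

⟨φ⟩ = (1/(d₂−d₁)) ∫ φ₀ e^(−βd) dd = φ₀·(e^(−β·d₁) − e^(−β·d₂)) / (β·(d₂−d₁))
e^(−0.32×1.3) = 0.6597; e^(−0.32×2.5) = 0.4493
⟨φ⟩ = 0.5 × (0.6597 − 0.4493) / (0.32 × 1.2) = 0.5 × 0.5478 = 0.2739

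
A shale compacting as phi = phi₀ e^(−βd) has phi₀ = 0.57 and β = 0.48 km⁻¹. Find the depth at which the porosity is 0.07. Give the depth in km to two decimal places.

Invert Athy's law: d = ln(phi₀/phi) / β
d = ln(0.57/0.07) / 0.48 = ln(8.143) / 0.48 = 2.0971 / 0.48 = 4.369 km

4.37 km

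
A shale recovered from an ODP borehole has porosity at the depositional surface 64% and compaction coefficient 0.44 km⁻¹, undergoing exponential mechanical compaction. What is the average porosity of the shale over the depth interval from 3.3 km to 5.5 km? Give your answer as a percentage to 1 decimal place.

⟨phi⟩ = (1/(d₂−d₁)) ∫ phi₀ e^(−kd) dd = phi₀·(e^(−k·d₁) − e^(−k·d₂)) / (k·(d₂−d₁))
e^(−0.44×3.3) = 0.2341; e^(−0.44×5.5) = 0.0889
⟨phi⟩ = 0.64 × (0.2341 − 0.0889) / (0.44 × 2.2) = 0.64 × 0.1500 = 0.0960

9.6%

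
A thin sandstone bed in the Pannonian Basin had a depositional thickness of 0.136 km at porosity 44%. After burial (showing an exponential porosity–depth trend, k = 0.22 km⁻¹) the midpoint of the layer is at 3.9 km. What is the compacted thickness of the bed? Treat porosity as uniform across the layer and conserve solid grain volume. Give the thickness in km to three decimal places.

0.094 km

Porosity at 3.9 km: φ = 0.44·exp(−0.22×3.9) = 0.1866
Solid-volume conservation: h(1−φ) = h₀(1−φ₀) ⇒ h = h₀·(1−φ₀)/(1−φ)
h = 0.136 × (1 − 0.44)/(1 − 0.1866) = 0.136 × 0.6884 = 0.0936 km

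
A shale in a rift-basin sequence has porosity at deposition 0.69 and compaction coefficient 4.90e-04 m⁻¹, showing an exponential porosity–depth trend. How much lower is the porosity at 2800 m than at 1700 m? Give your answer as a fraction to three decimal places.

Working in km (1 km = 1000 m; k in km⁻¹ = k in m⁻¹ × 1000):
φ(1.7) = 0.69·e^(−0.49×1.7) = 0.3000
φ(2.8) = 0.69·e^(−0.49×2.8) = 0.1750
Δφ = 0.3000 − 0.1750 = 0.1250

0.125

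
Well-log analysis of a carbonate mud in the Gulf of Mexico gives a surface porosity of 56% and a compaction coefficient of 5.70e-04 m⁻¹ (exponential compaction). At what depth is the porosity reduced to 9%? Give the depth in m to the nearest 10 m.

3210 m

Working in km (1 km = 1000 m; c in km⁻¹ = c in m⁻¹ × 1000):
Invert Athy's law: z = ln(phi₀/phi) / c
z = ln(0.56/0.09) / 0.57 = ln(6.222) / 0.57 = 1.8281 / 0.57 = 3.207 km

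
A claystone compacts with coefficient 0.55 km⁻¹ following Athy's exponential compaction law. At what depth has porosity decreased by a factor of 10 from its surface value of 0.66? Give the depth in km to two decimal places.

4.19 km

n/n₀ = 1/10 ⇒ exp(−k·z) = 1/10 ⇒ z = ln(10) / k
z = 2.3026 / 0.55 = 4.187 km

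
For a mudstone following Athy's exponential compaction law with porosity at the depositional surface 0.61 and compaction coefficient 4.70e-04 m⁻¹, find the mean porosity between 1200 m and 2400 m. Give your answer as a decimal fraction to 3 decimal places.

0.265

Working in km (1 km = 1000 m; β in km⁻¹ = β in m⁻¹ × 1000):
⟨phi⟩ = (1/(z₂−z₁)) ∫ phi₀ e^(−βz) dz = phi₀·(e^(−β·z₁) − e^(−β·z₂)) / (β·(z₂−z₁))
e^(−0.47×1.2) = 0.5689; e^(−0.47×2.4) = 0.3237
⟨phi⟩ = 0.61 × (0.5689 − 0.3237) / (0.47 × 1.2) = 0.61 × 0.4348 = 0.2653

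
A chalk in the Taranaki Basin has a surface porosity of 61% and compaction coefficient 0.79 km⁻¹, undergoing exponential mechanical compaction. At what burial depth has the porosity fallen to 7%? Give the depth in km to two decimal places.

Invert Athy's law: d = ln(φ₀/φ) / k
d = ln(0.61/0.07) / 0.79 = ln(8.714) / 0.79 = 2.1650 / 0.79 = 2.740 km

2.74 km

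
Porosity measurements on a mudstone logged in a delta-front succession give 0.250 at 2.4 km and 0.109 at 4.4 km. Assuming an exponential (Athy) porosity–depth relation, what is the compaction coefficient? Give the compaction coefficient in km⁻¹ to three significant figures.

Athy: φ(Z) = φ₀ e^(−βZ) ⇒ φ₁/φ₂ = e^{β(Z₂−Z₁)} ⇒ β = ln(φ₁/φ₂)/(Z₂−Z₁)
β = ln(0.25/0.109) / (4.4 − 2.4) = ln(2.294) / 2 = 0.8301 / 2 = 0.4151 km⁻¹

0.415 km⁻¹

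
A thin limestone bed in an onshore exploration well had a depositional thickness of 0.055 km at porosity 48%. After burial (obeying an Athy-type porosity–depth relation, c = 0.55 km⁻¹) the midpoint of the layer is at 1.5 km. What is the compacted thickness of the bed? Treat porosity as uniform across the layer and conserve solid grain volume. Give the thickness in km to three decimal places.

0.036 km

Porosity at 1.5 km: phi = 0.48·exp(−0.55×1.5) = 0.2104
Solid-volume conservation: h(1−phi) = h₀(1−phi₀) ⇒ h = h₀·(1−phi₀)/(1−phi)
h = 0.055 × (1 − 0.48)/(1 − 0.2104) = 0.055 × 0.6585 = 0.0362 km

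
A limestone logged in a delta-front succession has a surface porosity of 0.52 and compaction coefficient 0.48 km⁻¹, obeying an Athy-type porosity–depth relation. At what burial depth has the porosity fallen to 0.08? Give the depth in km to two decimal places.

Invert Athy's law: z = ln(n₀/n) / k
z = ln(0.52/0.08) / 0.48 = ln(6.5) / 0.48 = 1.8718 / 0.48 = 3.900 km

3.90 km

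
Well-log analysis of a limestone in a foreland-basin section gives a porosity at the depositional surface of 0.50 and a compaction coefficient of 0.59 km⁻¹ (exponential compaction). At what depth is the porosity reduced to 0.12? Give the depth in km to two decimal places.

Invert Athy's law: d = ln(φ₀/φ) / c
d = ln(0.5/0.12) / 0.59 = ln(4.167) / 0.59 = 1.4271 / 0.59 = 2.419 km

2.42 km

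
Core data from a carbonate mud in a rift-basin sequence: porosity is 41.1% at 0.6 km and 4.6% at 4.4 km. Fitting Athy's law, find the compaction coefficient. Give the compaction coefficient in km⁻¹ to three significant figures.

0.576 km⁻¹

Athy: φ(d) = φ₀ e^(−cd) ⇒ φ₁/φ₂ = e^{c(d₂−d₁)} ⇒ c = ln(φ₁/φ₂)/(d₂−d₁)
c = ln(0.411/0.046) / (4.4 − 0.6) = ln(8.935) / 3.8 = 2.1900 / 3.8 = 0.5763 km⁻¹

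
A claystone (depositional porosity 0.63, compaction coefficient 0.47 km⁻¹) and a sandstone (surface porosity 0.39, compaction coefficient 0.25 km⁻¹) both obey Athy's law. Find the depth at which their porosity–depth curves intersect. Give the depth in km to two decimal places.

2.18 km

Set phi₀ₐ e^(−cₐd) = phi₀ᵦ e^(−cᵦd) ⇒ ln(phi₀ₐ/phi₀ᵦ) = (cₐ − cᵦ)·d
d = ln(0.63/0.39) / (0.47 − 0.25) = 0.4796 / 0.22 = 2.180 km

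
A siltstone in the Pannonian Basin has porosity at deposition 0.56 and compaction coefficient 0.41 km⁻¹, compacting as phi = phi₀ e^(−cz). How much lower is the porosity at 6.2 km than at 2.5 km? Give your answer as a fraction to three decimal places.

0.157

phi(2.5) = 0.56·e^(−0.41×2.5) = 0.2009
phi(6.2) = 0.56·e^(−0.41×6.2) = 0.0441
Δphi = 0.2009 − 0.0441 = 0.1568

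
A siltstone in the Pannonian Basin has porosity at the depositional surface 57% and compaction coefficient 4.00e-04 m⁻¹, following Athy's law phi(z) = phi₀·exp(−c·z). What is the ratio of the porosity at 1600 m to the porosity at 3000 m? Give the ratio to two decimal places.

1.75

Working in km (1 km = 1000 m; c in km⁻¹ = c in m⁻¹ × 1000):
phi(z₁)/phi(z₂) = e^(−c·z₁)/e^(−c·z₂) = e^{c(z₂−z₁)}
= exp(0.4 × 1.4) = exp(0.56) = 1.7507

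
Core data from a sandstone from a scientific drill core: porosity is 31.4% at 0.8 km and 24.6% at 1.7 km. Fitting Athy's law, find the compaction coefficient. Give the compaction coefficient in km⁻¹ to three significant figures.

Athy: φ(z) = φ₀ e^(−kz) ⇒ φ₁/φ₂ = e^{k(z₂−z₁)} ⇒ k = ln(φ₁/φ₂)/(z₂−z₁)
k = ln(0.314/0.246) / (1.7 − 0.8) = ln(1.276) / 0.9 = 0.2441 / 0.9 = 0.2712 km⁻¹

0.271 km⁻¹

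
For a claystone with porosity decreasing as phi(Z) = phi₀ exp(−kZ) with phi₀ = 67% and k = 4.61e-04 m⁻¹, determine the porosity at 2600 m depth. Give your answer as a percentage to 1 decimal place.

Working in km (1 km = 1000 m; k in km⁻¹ = k in m⁻¹ × 1000):
phi = phi₀·exp(−k·Z) = 0.67 × exp(−0.461 × 2.6) = 0.67 × exp(−1.199)
  = 0.67 × 0.3016 = 0.2021

20.2%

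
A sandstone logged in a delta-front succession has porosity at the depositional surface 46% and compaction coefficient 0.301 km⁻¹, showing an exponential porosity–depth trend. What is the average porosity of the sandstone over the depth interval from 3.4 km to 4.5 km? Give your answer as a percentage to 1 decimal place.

⟨φ⟩ = (1/(d₂−d₁)) ∫ φ₀ e^(−cd) dd = φ₀·(e^(−c·d₁) − e^(−c·d₂)) / (c·(d₂−d₁))
e^(−0.301×3.4) = 0.3594; e^(−0.301×4.5) = 0.2581
⟨φ⟩ = 0.46 × (0.3594 − 0.2581) / (0.301 × 1.1) = 0.46 × 0.3059 = 0.1407

14.1%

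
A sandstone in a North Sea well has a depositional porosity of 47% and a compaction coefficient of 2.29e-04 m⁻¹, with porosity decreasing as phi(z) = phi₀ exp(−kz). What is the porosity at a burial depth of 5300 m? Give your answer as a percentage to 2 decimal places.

13.96%

Working in km (1 km = 1000 m; k in km⁻¹ = k in m⁻¹ × 1000):
phi = phi₀·exp(−k·z) = 0.47 × exp(−0.229 × 5.3) = 0.47 × exp(−1.214)
  = 0.47 × 0.2971 = 0.1396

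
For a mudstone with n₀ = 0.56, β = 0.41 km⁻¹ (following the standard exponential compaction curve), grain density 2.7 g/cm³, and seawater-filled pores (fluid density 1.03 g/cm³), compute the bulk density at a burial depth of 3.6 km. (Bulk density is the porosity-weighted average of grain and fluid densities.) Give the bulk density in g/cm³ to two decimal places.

Porosity at depth: n = 0.56·exp(−0.41×3.6) = 0.56×0.2286 = 0.1280
Bulk density: ρ_b = (1−n)ρ_g + n·ρ_f = 0.8720×2.7 + 0.1280×1.03
       = 2.354 + 0.132 = 2.486 g/cm³

2.49 g/cm³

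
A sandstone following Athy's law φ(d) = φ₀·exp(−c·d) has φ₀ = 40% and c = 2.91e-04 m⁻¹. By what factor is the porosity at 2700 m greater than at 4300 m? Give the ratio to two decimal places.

1.59

Working in km (1 km = 1000 m; c in km⁻¹ = c in m⁻¹ × 1000):
φ(d₁)/φ(d₂) = e^(−c·d₁)/e^(−c·d₂) = e^{c(d₂−d₁)}
= exp(0.291 × 1.6) = exp(0.4656) = 1.5930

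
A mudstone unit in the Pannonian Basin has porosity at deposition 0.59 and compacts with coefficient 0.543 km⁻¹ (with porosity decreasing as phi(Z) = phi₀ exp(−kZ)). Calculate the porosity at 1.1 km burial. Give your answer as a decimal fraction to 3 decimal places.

phi = phi₀·exp(−k·Z) = 0.59 × exp(−0.543 × 1.1) = 0.59 × exp(−0.5973)
  = 0.59 × 0.5503 = 0.3247

0.325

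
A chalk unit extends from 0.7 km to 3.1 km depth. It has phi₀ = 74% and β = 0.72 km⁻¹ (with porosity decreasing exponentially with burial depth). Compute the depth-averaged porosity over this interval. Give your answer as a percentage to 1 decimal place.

⟨phi⟩ = (1/(Z₂−Z₁)) ∫ phi₀ e^(−βZ) dZ = phi₀·(e^(−β·Z₁) − e^(−β·Z₂)) / (β·(Z₂−Z₁))
e^(−0.72×0.7) = 0.6041; e^(−0.72×3.1) = 0.1073
⟨phi⟩ = 0.74 × (0.6041 − 0.1073) / (0.72 × 2.4) = 0.74 × 0.2875 = 0.2127

21.3%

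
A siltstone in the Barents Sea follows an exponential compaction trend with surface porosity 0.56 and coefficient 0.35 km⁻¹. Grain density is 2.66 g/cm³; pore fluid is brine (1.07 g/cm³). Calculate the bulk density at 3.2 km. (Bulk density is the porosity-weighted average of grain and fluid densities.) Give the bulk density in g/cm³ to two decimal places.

2.37 g/cm³

Porosity at depth: phi = 0.56·exp(−0.35×3.2) = 0.56×0.3263 = 0.1827
Bulk density: ρ_b = (1−phi)ρ_g + phi·ρ_f = 0.8173×2.66 + 0.1827×1.07
       = 2.174 + 0.196 = 2.369 g/cm³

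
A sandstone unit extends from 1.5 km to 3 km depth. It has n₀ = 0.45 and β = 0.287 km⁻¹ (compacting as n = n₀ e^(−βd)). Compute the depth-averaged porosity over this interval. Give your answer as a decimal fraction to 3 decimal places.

0.238

⟨n⟩ = (1/(d₂−d₁)) ∫ n₀ e^(−βd) dd = n₀·(e^(−β·d₁) − e^(−β·d₂)) / (β·(d₂−d₁))
e^(−0.287×1.5) = 0.6502; e^(−0.287×3) = 0.4227
⟨n⟩ = 0.45 × (0.6502 − 0.4227) / (0.287 × 1.5) = 0.45 × 0.5283 = 0.2377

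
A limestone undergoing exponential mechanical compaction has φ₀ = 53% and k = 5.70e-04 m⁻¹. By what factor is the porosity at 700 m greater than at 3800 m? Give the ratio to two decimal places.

5.85

Working in km (1 km = 1000 m; k in km⁻¹ = k in m⁻¹ × 1000):
φ(Z₁)/φ(Z₂) = e^(−k·Z₁)/e^(−k·Z₂) = e^{k(Z₂−Z₁)}
= exp(0.57 × 3.1) = exp(1.767) = 5.8533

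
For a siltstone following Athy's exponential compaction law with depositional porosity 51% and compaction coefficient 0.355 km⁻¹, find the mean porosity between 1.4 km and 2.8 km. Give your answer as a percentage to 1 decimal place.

24.4%

⟨phi⟩ = (1/(Z₂−Z₁)) ∫ phi₀ e^(−βZ) dZ = phi₀·(e^(−β·Z₁) − e^(−β·Z₂)) / (β·(Z₂−Z₁))
e^(−0.355×1.4) = 0.6084; e^(−0.355×2.8) = 0.3701
⟨phi⟩ = 0.51 × (0.6084 − 0.3701) / (0.355 × 1.4) = 0.51 × 0.4794 = 0.2445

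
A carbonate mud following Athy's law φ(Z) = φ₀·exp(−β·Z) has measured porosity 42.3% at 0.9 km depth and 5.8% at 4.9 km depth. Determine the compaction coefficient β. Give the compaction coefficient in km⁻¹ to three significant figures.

Athy: φ(Z) = φ₀ e^(−βZ) ⇒ φ₁/φ₂ = e^{β(Z₂−Z₁)} ⇒ β = ln(φ₁/φ₂)/(Z₂−Z₁)
β = ln(0.423/0.058) / (4.9 − 0.9) = ln(7.293) / 4 = 1.9869 / 4 = 0.4967 km⁻¹

0.497 km⁻¹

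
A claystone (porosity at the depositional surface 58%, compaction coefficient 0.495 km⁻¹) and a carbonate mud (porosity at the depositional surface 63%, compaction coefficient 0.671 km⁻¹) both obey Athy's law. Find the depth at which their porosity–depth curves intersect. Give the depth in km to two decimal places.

0.47 km

Set n₀ₐ e^(−kₐz) = n₀ᵦ e^(−kᵦz) ⇒ ln(n₀ₐ/n₀ᵦ) = (kₐ − kᵦ)·z
z = ln(0.58/0.63) / (0.495 − 0.671) = -0.0827 / -0.176 = 0.470 km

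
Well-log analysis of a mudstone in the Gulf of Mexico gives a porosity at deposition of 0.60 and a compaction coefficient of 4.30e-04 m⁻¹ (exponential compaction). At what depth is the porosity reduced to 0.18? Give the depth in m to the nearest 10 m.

Working in km (1 km = 1000 m; β in km⁻¹ = β in m⁻¹ × 1000):
Invert Athy's law: Z = ln(phi₀/phi) / β
Z = ln(0.6/0.18) / 0.43 = ln(3.333) / 0.43 = 1.2040 / 0.43 = 2.800 km

2800 m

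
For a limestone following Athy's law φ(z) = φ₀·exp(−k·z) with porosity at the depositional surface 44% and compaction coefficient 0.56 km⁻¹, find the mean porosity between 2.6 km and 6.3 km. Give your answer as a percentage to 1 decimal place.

4.3%

⟨φ⟩ = (1/(z₂−z₁)) ∫ φ₀ e^(−kz) dz = φ₀·(e^(−k·z₁) − e^(−k·z₂)) / (k·(z₂−z₁))
e^(−0.56×2.6) = 0.2332; e^(−0.56×6.3) = 0.0294
⟨φ⟩ = 0.44 × (0.2332 − 0.0294) / (0.56 × 3.7) = 0.44 × 0.0984 = 0.0433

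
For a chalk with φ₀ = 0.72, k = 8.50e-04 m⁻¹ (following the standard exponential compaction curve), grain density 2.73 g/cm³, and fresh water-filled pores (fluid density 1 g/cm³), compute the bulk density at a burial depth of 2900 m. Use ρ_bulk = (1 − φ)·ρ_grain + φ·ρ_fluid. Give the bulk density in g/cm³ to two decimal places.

2.62 g/cm³

Working in km (1 km = 1000 m; k in km⁻¹ = k in m⁻¹ × 1000):
Porosity at depth: φ = 0.72·exp(−0.85×2.9) = 0.72×0.0850 = 0.0612
Bulk density: ρ_b = (1−φ)ρ_g + φ·ρ_f = 0.9388×2.73 + 0.0612×1
       = 2.563 + 0.061 = 2.624 g/cm³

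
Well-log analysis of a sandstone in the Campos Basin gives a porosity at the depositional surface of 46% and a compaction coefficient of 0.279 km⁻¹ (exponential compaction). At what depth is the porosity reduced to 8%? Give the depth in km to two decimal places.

6.27 km

Invert Athy's law: z = ln(φ₀/φ) / k
z = ln(0.46/0.08) / 0.279 = ln(5.75) / 0.279 = 1.7492 / 0.279 = 6.270 km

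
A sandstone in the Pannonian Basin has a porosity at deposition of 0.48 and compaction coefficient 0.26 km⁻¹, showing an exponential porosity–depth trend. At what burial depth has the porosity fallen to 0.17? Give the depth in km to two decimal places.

3.99 km

Invert Athy's law: Z = ln(phi₀/phi) / k
Z = ln(0.48/0.17) / 0.26 = ln(2.824) / 0.26 = 1.0380 / 0.26 = 3.992 km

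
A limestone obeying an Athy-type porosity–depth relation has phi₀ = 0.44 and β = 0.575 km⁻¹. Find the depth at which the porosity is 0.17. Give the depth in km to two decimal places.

1.65 km

Invert Athy's law: Z = ln(phi₀/phi) / β
Z = ln(0.44/0.17) / 0.575 = ln(2.588) / 0.575 = 0.9510 / 0.575 = 1.654 km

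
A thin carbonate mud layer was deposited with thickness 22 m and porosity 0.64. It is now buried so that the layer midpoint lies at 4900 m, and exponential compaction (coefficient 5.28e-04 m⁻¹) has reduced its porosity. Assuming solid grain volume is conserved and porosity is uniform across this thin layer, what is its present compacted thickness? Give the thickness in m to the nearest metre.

8 m

Working in km (1 km = 1000 m; c in km⁻¹ = c in m⁻¹ × 1000):
Porosity at 4.9 km: phi = 0.64·exp(−0.528×4.9) = 0.0481
Solid-volume conservation: h(1−phi) = h₀(1−phi₀) ⇒ h = h₀·(1−phi₀)/(1−phi)
h = 0.022 × (1 − 0.64)/(1 − 0.0481) = 0.022 × 0.3782 = 0.0083 km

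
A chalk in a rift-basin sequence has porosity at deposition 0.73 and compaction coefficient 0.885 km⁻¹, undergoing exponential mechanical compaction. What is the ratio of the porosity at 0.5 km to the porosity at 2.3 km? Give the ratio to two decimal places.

φ(d₁)/φ(d₂) = e^(−k·d₁)/e^(−k·d₂) = e^{k(d₂−d₁)}
= exp(0.885 × 1.8) = exp(1.593) = 4.9185

4.92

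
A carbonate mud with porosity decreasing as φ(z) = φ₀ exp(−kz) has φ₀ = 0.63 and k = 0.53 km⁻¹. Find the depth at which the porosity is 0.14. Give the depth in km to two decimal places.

Invert Athy's law: z = ln(φ₀/φ) / k
z = ln(0.63/0.14) / 0.53 = ln(4.5) / 0.53 = 1.5041 / 0.53 = 2.838 km

2.84 km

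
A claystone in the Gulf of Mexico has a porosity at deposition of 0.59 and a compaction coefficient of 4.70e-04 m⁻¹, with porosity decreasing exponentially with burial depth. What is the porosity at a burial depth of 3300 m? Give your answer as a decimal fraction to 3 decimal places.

0.125

Working in km (1 km = 1000 m; β in km⁻¹ = β in m⁻¹ × 1000):
n = n₀·exp(−β·d) = 0.59 × exp(−0.47 × 3.3) = 0.59 × exp(−1.551)
  = 0.59 × 0.2120 = 0.1251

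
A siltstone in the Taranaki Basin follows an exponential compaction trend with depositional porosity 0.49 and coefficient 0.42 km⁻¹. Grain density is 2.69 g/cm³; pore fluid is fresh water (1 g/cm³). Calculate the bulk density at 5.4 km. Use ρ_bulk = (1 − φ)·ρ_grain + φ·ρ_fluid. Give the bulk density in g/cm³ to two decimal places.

Porosity at depth: φ = 0.49·exp(−0.42×5.4) = 0.49×0.1035 = 0.0507
Bulk density: ρ_b = (1−φ)ρ_g + φ·ρ_f = 0.9493×2.69 + 0.0507×1
       = 2.554 + 0.051 = 2.604 g/cm³

2.60 g/cm³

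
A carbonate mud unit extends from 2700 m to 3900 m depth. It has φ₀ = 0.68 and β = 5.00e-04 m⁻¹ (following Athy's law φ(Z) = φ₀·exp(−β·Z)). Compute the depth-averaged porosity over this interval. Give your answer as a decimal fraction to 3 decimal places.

Working in km (1 km = 1000 m; β in km⁻¹ = β in m⁻¹ × 1000):
⟨φ⟩ = (1/(Z₂−Z₁)) ∫ φ₀ e^(−βZ) dZ = φ₀·(e^(−β·Z₁) − e^(−β·Z₂)) / (β·(Z₂−Z₁))
e^(−0.5×2.7) = 0.2592; e^(−0.5×3.9) = 0.1423
⟨φ⟩ = 0.68 × (0.2592 − 0.1423) / (0.5 × 1.2) = 0.68 × 0.1949 = 0.1326

0.133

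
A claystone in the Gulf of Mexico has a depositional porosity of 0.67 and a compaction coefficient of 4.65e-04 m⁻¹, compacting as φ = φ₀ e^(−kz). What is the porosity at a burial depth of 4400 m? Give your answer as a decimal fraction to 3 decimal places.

Working in km (1 km = 1000 m; k in km⁻¹ = k in m⁻¹ × 1000):
φ = φ₀·exp(−k·z) = 0.67 × exp(−0.465 × 4.4) = 0.67 × exp(−2.046)
  = 0.67 × 0.1293 = 0.0866

0.087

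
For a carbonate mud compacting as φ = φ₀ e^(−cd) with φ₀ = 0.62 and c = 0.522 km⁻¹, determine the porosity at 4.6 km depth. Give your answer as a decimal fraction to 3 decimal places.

φ = φ₀·exp(−c·d) = 0.62 × exp(−0.522 × 4.6) = 0.62 × exp(−2.401)
  = 0.62 × 0.0906 = 0.0562

0.056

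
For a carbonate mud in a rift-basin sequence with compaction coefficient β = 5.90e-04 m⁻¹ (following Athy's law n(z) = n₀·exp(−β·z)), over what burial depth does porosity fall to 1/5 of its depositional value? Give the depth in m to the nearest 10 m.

2730 m

Working in km (1 km = 1000 m; β in km⁻¹ = β in m⁻¹ × 1000):
n/n₀ = 1/5 ⇒ exp(−β·z) = 1/5 ⇒ z = ln(5) / β
z = 1.6094 / 0.59 = 2.728 km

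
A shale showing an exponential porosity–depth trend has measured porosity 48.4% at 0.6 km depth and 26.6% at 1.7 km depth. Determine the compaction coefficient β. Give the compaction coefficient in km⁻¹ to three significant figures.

0.544 km⁻¹

Athy: phi(d) = phi₀ e^(−βd) ⇒ phi₁/phi₂ = e^{β(d₂−d₁)} ⇒ β = ln(phi₁/phi₂)/(d₂−d₁)
β = ln(0.484/0.266) / (1.7 − 0.6) = ln(1.82) / 1.1 = 0.5986 / 1.1 = 0.5442 km⁻¹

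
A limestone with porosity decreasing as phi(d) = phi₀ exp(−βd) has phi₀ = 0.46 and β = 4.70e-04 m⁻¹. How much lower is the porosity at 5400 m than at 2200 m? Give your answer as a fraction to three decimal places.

0.127

Working in km (1 km = 1000 m; β in km⁻¹ = β in m⁻¹ × 1000):
phi(2.2) = 0.46·e^(−0.47×2.2) = 0.1636
phi(5.4) = 0.46·e^(−0.47×5.4) = 0.0364
Δphi = 0.1636 − 0.0364 = 0.1272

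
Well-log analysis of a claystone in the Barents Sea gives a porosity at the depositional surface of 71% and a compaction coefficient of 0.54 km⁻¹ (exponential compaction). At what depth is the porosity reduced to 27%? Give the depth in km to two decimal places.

1.79 km

Invert Athy's law: Z = ln(phi₀/phi) / k
Z = ln(0.71/0.27) / 0.54 = ln(2.63) / 0.54 = 0.9668 / 0.54 = 1.790 km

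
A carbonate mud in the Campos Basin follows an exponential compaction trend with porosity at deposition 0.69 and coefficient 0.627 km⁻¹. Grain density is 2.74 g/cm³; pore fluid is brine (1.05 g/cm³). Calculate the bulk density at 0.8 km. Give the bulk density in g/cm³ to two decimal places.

Porosity at depth: φ = 0.69·exp(−0.627×0.8) = 0.69×0.6056 = 0.4178
Bulk density: ρ_b = (1−φ)ρ_g + φ·ρ_f = 0.5822×2.74 + 0.4178×1.05
       = 1.595 + 0.439 = 2.034 g/cm³

2.03 g/cm³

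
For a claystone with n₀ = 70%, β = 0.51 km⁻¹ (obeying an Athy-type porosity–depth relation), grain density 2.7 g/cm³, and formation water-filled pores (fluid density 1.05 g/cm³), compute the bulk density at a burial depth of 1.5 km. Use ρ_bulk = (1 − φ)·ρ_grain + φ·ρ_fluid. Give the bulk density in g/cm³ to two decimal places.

Porosity at depth: n = 0.7·exp(−0.51×1.5) = 0.7×0.4653 = 0.3257
Bulk density: ρ_b = (1−n)ρ_g + n·ρ_f = 0.6743×2.7 + 0.3257×1.05
       = 1.821 + 0.342 = 2.163 g/cm³

2.16 g/cm³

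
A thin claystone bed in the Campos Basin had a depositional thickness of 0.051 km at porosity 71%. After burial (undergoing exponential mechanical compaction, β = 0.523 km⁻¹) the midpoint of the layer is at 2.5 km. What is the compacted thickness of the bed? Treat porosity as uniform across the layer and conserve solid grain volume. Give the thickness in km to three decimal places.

0.018 km

Porosity at 2.5 km: n = 0.71·exp(−0.523×2.5) = 0.1921
Solid-volume conservation: h(1−n) = h₀(1−n₀) ⇒ h = h₀·(1−n₀)/(1−n)
h = 0.051 × (1 − 0.71)/(1 − 0.1921) = 0.051 × 0.3589 = 0.0183 km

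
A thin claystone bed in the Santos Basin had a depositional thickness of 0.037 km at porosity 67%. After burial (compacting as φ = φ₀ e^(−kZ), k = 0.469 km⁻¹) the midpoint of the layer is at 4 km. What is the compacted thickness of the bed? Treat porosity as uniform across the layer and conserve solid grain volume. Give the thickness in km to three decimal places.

0.014 km

Porosity at 4 km: φ = 0.67·exp(−0.469×4) = 0.1026
Solid-volume conservation: h(1−φ) = h₀(1−φ₀) ⇒ h = h₀·(1−φ₀)/(1−φ)
h = 0.037 × (1 − 0.67)/(1 − 0.1026) = 0.037 × 0.3677 = 0.0136 km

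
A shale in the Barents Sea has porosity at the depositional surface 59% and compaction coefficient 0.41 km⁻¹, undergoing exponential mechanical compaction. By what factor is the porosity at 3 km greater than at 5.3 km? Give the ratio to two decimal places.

φ(d₁)/φ(d₂) = e^(−β·d₁)/e^(−β·d₂) = e^{β(d₂−d₁)}
= exp(0.41 × 2.3) = exp(0.943) = 2.5677

2.57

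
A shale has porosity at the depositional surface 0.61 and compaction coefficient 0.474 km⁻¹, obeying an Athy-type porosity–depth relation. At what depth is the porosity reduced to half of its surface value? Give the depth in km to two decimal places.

n/n₀ = 1/2 ⇒ exp(−k·d) = 1/2 ⇒ d = ln(2) / k
d = 0.6931 / 0.474 = 1.462 km

1.46 km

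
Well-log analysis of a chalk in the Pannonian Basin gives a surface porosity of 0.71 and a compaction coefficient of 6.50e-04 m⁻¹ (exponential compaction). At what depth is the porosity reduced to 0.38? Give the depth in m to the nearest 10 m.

960 m

Working in km (1 km = 1000 m; k in km⁻¹ = k in m⁻¹ × 1000):
Invert Athy's law: z = ln(φ₀/φ) / k
z = ln(0.71/0.38) / 0.65 = ln(1.868) / 0.65 = 0.6251 / 0.65 = 0.962 km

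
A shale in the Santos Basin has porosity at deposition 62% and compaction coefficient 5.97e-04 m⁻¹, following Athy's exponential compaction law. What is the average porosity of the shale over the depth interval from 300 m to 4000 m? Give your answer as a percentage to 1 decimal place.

20.9%

Working in km (1 km = 1000 m; k in km⁻¹ = k in m⁻¹ × 1000):
⟨φ⟩ = (1/(Z₂−Z₁)) ∫ φ₀ e^(−kZ) dZ = φ₀·(e^(−k·Z₁) − e^(−k·Z₂)) / (k·(Z₂−Z₁))
e^(−0.597×0.3) = 0.8360; e^(−0.597×4) = 0.0918
⟨φ⟩ = 0.62 × (0.8360 − 0.0918) / (0.597 × 3.7) = 0.62 × 0.3369 = 0.2089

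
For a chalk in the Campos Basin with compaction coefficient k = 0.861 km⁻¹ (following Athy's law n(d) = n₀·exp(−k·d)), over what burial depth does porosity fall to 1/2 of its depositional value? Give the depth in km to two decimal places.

0.81 km

n/n₀ = 1/2 ⇒ exp(−k·d) = 1/2 ⇒ d = ln(2) / k
d = 0.6931 / 0.861 = 0.805 km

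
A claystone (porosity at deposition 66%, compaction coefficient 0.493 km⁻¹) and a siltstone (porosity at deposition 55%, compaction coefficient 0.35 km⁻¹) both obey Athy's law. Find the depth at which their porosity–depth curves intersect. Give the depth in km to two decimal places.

Set φ₀ₐ e^(−βₐd) = φ₀ᵦ e^(−βᵦd) ⇒ ln(φ₀ₐ/φ₀ᵦ) = (βₐ − βᵦ)·d
d = ln(0.66/0.55) / (0.493 − 0.35) = 0.1823 / 0.143 = 1.275 km

1.27 km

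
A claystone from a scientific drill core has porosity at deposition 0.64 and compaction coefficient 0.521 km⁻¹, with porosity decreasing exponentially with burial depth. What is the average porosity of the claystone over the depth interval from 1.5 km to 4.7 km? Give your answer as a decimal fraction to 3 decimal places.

⟨φ⟩ = (1/(d₂−d₁)) ∫ φ₀ e^(−kd) dd = φ₀·(e^(−k·d₁) − e^(−k·d₂)) / (k·(d₂−d₁))
e^(−0.521×1.5) = 0.4577; e^(−0.521×4.7) = 0.0864
⟨φ⟩ = 0.64 × (0.4577 − 0.0864) / (0.521 × 3.2) = 0.64 × 0.2227 = 0.1425

0.143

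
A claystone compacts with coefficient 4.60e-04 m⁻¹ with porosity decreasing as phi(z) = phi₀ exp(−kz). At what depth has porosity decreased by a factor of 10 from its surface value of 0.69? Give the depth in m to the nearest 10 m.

5010 m

Working in km (1 km = 1000 m; k in km⁻¹ = k in m⁻¹ × 1000):
phi/phi₀ = 1/10 ⇒ exp(−k·z) = 1/10 ⇒ z = ln(10) / k
z = 2.3026 / 0.46 = 5.006 km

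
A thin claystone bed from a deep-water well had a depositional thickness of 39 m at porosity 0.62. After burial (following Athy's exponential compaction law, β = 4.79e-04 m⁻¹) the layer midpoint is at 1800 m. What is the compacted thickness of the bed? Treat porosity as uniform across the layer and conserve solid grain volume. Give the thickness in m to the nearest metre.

20 m

Working in km (1 km = 1000 m; β in km⁻¹ = β in m⁻¹ × 1000):
Porosity at 1.8 km: n = 0.62·exp(−0.479×1.8) = 0.2618
Solid-volume conservation: h(1−n) = h₀(1−n₀) ⇒ h = h₀·(1−n₀)/(1−n)
h = 0.039 × (1 − 0.62)/(1 − 0.2618) = 0.039 × 0.5148 = 0.0201 km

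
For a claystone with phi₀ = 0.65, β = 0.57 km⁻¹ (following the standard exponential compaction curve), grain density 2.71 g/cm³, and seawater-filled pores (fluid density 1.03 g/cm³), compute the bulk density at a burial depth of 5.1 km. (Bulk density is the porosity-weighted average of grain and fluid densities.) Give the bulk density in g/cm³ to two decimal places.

2.65 g/cm³

Porosity at depth: phi = 0.65·exp(−0.57×5.1) = 0.65×0.0546 = 0.0355
Bulk density: ρ_b = (1−phi)ρ_g + phi·ρ_f = 0.9645×2.71 + 0.0355×1.03
       = 2.614 + 0.037 = 2.650 g/cm³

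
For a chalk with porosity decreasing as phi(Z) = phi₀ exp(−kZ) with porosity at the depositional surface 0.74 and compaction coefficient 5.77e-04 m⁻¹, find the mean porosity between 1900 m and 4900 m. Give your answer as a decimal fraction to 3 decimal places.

0.118

Working in km (1 km = 1000 m; k in km⁻¹ = k in m⁻¹ × 1000):
⟨phi⟩ = (1/(Z₂−Z₁)) ∫ phi₀ e^(−kZ) dZ = phi₀·(e^(−k·Z₁) − e^(−k·Z₂)) / (k·(Z₂−Z₁))
e^(−0.577×1.9) = 0.3341; e^(−0.577×4.9) = 0.0592
⟨phi⟩ = 0.74 × (0.3341 − 0.0592) / (0.577 × 3) = 0.74 × 0.1588 = 0.1175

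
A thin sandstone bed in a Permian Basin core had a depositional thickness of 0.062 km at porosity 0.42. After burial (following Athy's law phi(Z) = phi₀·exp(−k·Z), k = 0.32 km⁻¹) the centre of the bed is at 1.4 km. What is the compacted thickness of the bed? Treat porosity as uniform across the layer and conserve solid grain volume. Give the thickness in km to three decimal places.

0.049 km

Porosity at 1.4 km: phi = 0.42·exp(−0.32×1.4) = 0.2683
Solid-volume conservation: h(1−phi) = h₀(1−phi₀) ⇒ h = h₀·(1−phi₀)/(1−phi)
h = 0.062 × (1 − 0.42)/(1 − 0.2683) = 0.062 × 0.7927 = 0.0491 km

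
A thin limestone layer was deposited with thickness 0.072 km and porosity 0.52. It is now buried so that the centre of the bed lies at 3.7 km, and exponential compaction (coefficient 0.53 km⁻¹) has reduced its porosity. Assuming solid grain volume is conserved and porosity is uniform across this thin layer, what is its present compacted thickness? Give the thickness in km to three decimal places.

0.037 km

Porosity at 3.7 km: phi = 0.52·exp(−0.53×3.7) = 0.0732
Solid-volume conservation: h(1−phi) = h₀(1−phi₀) ⇒ h = h₀·(1−phi₀)/(1−phi)
h = 0.072 × (1 − 0.52)/(1 − 0.0732) = 0.072 × 0.5179 = 0.0373 km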